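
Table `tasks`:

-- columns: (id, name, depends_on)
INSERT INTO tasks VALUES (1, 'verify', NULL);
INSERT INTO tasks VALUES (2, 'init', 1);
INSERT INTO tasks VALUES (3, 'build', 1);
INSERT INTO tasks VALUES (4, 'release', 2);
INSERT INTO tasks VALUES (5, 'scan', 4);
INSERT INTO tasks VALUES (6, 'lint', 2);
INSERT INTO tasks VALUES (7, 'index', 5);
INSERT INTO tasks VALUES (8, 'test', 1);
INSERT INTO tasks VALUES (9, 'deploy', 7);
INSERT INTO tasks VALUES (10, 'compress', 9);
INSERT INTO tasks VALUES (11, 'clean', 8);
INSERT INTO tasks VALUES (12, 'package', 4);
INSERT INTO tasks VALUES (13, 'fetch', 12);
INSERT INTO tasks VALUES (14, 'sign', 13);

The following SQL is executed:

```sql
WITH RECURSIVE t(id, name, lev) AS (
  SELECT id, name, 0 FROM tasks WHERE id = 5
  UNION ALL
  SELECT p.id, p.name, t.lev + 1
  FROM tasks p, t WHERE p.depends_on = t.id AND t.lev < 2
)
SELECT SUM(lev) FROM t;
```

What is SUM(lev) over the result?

3

Base: id=5 (scan) at lev 0.
Iteration 1: rows with depends_on in {5} -> index (id 7, lev 1).
Iteration 2: rows with depends_on in {7} -> deploy (id 9, lev 2).
Iteration 3: lev < 2 fails for all current rows; recursion stops.
SUM(lev) = 0 + 1 + 2 = 3.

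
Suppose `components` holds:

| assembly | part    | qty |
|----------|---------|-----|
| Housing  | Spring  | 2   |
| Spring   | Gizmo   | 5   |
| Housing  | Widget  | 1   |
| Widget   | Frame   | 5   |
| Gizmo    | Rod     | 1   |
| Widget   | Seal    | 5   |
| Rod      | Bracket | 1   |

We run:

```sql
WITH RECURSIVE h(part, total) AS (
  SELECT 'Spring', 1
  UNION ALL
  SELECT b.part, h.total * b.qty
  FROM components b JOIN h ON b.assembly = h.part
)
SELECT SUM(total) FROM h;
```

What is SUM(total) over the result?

Base: (Spring, total=1).
Iteration 1: components of {Spring} -> Gizmo = 1*5 = 5.
Iteration 2: components of {Gizmo} -> Rod = 5*1 = 5.
Iteration 3: components of {Rod} -> Bracket = 5*1 = 5.
Iteration 4: no further components; recursion stops.
SUM(total) = 1 + 5 + 5 + 5 = 16.

16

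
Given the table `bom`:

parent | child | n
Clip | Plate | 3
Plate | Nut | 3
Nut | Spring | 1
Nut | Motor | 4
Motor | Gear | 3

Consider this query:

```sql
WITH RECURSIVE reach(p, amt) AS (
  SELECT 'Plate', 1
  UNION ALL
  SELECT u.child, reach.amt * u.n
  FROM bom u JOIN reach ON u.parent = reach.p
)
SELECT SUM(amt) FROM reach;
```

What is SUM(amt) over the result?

Base: (Plate, amt=1).
Iteration 1: components of {Plate} -> Nut = 1*3 = 3.
Iteration 2: components of {Nut} -> Motor = 3*4 = 12, Spring = 3*1 = 3.
Iteration 3: components of {Motor,Spring} -> Gear = 12*3 = 36.
Iteration 4: no further components; recursion stops.
SUM(amt) = 1 + 3 + 3 + 12 + 36 = 55.

55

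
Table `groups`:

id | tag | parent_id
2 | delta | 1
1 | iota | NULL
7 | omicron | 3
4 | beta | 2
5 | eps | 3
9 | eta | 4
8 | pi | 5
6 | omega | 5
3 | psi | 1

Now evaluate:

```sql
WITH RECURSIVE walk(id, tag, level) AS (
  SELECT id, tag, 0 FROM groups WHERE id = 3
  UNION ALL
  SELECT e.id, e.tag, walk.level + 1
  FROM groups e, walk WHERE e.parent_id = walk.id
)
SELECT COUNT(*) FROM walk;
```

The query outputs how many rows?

5

Base: id=3 (psi) at level 0.
Iteration 1: rows with parent_id in {3} -> eps (id 5, level 1), omicron (id 7, level 1).
Iteration 2: rows with parent_id in {5,7} -> omega (id 6, level 2), pi (id 8, level 2).
Iteration 3: no rows with parent_id in {6,8}; recursion stops.
Total rows emitted: 5.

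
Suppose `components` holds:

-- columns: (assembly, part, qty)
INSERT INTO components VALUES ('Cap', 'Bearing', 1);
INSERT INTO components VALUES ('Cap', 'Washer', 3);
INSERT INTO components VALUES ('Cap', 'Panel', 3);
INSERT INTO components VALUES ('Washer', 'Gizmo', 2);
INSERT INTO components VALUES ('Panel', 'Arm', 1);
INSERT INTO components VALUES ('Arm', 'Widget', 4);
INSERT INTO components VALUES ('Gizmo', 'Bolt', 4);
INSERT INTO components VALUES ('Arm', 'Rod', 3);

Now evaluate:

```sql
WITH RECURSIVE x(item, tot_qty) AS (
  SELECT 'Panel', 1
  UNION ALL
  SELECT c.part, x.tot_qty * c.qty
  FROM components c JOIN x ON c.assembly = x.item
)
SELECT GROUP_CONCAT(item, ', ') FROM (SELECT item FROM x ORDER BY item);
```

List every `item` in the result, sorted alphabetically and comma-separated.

Arm, Panel, Rod, Widget

Base: (Panel, tot_qty=1).
Iteration 1: components of {Panel} -> Arm = 1*1 = 1.
Iteration 2: components of {Arm} -> Rod = 1*3 = 3, Widget = 1*4 = 4.
Iteration 3: no further components; recursion stops.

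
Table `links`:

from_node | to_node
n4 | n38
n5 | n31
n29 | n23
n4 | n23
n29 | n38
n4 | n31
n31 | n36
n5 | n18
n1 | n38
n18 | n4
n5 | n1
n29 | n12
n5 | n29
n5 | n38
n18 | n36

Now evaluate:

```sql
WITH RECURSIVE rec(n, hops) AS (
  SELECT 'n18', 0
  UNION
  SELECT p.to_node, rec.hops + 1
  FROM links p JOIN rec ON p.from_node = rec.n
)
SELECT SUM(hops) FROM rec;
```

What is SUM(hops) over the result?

11

Base: (n18, hops=0).
Iteration 1: edges from {n18} -> (n36, hops=1), (n4, hops=1).
Iteration 2: edges from {n36,n4} -> (n23, hops=2), (n31, hops=2), (n38, hops=2).
Iteration 3: edges from {n23,n31,n38} -> (n36, hops=3).
Iteration 4: no outgoing edges from {n36}; recursion stops.
SUM(hops) = 0 + 1 + 1 + 2 + 2 + 2 + 3 = 11.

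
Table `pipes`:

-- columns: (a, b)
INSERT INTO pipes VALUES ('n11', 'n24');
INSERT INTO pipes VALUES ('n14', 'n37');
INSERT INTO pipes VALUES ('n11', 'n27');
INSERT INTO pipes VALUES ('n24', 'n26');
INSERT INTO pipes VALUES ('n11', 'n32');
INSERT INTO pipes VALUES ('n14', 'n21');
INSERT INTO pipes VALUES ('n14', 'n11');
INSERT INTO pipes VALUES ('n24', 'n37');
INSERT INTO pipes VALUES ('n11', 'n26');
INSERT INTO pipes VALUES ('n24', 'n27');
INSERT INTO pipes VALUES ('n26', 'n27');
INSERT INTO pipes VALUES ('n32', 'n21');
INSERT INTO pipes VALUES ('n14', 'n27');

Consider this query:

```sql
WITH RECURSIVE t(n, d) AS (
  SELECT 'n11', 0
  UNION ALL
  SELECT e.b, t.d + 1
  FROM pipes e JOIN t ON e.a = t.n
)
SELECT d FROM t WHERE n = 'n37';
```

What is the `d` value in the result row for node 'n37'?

Base: (n11, d=0).
Iteration 1: edges from {n11} -> (n24, d=1), (n26, d=1), (n27, d=1), (n32, d=1).
Iteration 2: edges from {n24,n26,n27,n32} -> (n21, d=2), (n26, d=2), (n27, d=2) x2, (n37, d=2). [UNION ALL keeps all 5 new rows, including repeats]
Iteration 3: edges from {n21,n26,n27,n37} -> (n27, d=3).
Iteration 4: no outgoing edges from {n27}; recursion stops.

2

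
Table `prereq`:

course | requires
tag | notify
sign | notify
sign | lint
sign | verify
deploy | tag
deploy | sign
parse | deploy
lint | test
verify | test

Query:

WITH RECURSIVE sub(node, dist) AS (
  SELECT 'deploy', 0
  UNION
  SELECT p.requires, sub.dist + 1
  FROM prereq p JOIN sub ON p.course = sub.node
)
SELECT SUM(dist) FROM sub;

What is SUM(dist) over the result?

11

Base: (deploy, dist=0).
Iteration 1: edges from {deploy} -> (sign, dist=1), (tag, dist=1).
Iteration 2: edges from {sign,tag} -> (lint, dist=2), (notify, dist=2), (verify, dist=2). [UNION drops 1 duplicate row(s)]
Iteration 3: edges from {lint,notify,verify} -> (test, dist=3). [UNION drops 1 duplicate row(s)]
Iteration 4: no outgoing edges from {test}; recursion stops.
SUM(dist) = 0 + 1 + 1 + 2 + 2 + 2 + 3 = 11.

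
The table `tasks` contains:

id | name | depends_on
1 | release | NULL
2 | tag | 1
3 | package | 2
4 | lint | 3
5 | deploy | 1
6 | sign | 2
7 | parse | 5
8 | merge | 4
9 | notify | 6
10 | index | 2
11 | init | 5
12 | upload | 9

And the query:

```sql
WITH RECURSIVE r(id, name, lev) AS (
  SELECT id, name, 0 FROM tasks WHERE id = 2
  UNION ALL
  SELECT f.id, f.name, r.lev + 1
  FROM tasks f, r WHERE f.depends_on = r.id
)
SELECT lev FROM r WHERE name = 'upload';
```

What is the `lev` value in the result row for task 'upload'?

Base: id=2 (tag) at lev 0.
Iteration 1: rows with depends_on in {2} -> package (id 3, lev 1), sign (id 6, lev 1), index (id 10, lev 1).
Iteration 2: rows with depends_on in {3,6,10} -> lint (id 4, lev 2), notify (id 9, lev 2).
Iteration 3: rows with depends_on in {4,9} -> merge (id 8, lev 3), upload (id 12, lev 3).
Iteration 4: no rows with depends_on in {8,12}; recursion stops.

3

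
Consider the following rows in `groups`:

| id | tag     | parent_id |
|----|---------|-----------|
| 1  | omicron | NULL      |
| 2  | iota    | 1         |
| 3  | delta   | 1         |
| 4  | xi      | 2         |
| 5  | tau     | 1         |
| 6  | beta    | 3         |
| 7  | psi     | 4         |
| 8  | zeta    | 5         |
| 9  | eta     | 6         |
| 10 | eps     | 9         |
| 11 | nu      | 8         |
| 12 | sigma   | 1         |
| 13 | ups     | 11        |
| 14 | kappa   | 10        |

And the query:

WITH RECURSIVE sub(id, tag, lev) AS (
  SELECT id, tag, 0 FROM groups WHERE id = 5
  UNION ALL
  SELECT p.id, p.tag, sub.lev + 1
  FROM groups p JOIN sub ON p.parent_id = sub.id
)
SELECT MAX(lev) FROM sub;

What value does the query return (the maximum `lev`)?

Base: id=5 (tau) at lev 0.
Iteration 1: rows with parent_id in {5} -> zeta (id 8, lev 1).
Iteration 2: rows with parent_id in {8} -> nu (id 11, lev 2).
Iteration 3: rows with parent_id in {11} -> ups (id 13, lev 3).
Iteration 4: no rows with parent_id in {13}; recursion stops.
lev values: 0, 1, 2, 3; the maximum is 3.

3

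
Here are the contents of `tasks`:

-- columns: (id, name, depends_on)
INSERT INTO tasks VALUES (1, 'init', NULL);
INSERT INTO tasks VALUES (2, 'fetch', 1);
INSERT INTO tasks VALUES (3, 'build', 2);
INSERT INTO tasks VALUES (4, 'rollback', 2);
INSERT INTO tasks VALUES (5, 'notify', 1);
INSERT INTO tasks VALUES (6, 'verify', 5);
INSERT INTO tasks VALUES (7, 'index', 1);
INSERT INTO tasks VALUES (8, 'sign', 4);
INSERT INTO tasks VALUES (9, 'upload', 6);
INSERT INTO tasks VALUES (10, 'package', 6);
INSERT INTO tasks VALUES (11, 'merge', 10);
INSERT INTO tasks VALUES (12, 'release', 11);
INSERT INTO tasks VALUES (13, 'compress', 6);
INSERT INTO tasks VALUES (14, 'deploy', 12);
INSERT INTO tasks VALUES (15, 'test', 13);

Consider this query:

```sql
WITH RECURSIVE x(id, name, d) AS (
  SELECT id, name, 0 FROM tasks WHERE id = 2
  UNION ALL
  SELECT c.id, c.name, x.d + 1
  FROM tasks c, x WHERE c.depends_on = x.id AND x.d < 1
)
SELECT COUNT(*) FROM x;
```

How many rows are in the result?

3

Base: id=2 (fetch) at d 0.
Iteration 1: rows with depends_on in {2} -> build (id 3, d 1), rollback (id 4, d 1).
Iteration 2: d < 1 fails for all current rows; recursion stops.
Total rows emitted: 3.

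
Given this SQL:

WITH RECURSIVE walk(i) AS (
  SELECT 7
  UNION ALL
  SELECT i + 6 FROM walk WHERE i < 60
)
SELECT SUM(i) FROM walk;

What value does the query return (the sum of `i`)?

Base: i=7.
Iteration 1: 7 < 60 holds -> i = 7 + 6 = 13.
Iteration 2: 13 < 60 holds -> i = 13 + 6 = 19.
Iteration 3: 19 < 60 holds -> i = 19 + 6 = 25.
Iteration 4: 25 < 60 holds -> i = 25 + 6 = 31.
Iteration 5: 31 < 60 holds -> i = 31 + 6 = 37.
Iteration 6: 37 < 60 holds -> i = 37 + 6 = 43.
Iteration 7: 43 < 60 holds -> i = 43 + 6 = 49.
Iteration 8: 49 < 60 holds -> i = 49 + 6 = 55.
Iteration 9: 55 < 60 holds -> i = 55 + 6 = 61.
Iteration 10: 61 < 60 fails; recursion stops.
SUM(i) = 7 + 13 + 19 + 25 + 31 + 37 + 43 + 49 + 55 + 61 = 340.

340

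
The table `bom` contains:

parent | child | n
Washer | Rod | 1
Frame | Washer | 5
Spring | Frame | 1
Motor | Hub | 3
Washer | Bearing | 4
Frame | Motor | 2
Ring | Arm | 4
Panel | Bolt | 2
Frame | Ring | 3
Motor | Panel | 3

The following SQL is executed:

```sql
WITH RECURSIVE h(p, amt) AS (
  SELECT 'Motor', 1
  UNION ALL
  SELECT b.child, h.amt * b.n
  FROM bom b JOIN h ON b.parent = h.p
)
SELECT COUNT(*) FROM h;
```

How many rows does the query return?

Base: (Motor, amt=1).
Iteration 1: components of {Motor} -> Hub = 1*3 = 3, Panel = 1*3 = 3.
Iteration 2: components of {Hub,Panel} -> Bolt = 3*2 = 6.
Iteration 3: no further components; recursion stops.
Total rows emitted: 4.

4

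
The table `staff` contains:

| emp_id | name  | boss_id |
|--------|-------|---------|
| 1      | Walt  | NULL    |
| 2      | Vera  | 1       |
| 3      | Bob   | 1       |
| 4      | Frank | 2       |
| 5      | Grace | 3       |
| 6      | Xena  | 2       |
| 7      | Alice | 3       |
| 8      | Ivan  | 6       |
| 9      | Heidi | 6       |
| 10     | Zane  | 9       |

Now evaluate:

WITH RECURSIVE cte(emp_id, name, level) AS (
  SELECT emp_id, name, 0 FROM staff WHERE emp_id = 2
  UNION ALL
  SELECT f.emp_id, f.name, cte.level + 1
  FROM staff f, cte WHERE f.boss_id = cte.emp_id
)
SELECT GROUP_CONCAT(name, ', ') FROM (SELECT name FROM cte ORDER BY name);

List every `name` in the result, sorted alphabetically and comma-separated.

Frank, Heidi, Ivan, Vera, Xena, Zane

Base: emp_id=2 (Vera) at level 0.
Iteration 1: rows with boss_id in {2} -> Frank (id 4, level 1), Xena (id 6, level 1).
Iteration 2: rows with boss_id in {4,6} -> Ivan (id 8, level 2), Heidi (id 9, level 2).
Iteration 3: rows with boss_id in {8,9} -> Zane (id 10, level 3).
Iteration 4: no rows with boss_id in {10}; recursion stops.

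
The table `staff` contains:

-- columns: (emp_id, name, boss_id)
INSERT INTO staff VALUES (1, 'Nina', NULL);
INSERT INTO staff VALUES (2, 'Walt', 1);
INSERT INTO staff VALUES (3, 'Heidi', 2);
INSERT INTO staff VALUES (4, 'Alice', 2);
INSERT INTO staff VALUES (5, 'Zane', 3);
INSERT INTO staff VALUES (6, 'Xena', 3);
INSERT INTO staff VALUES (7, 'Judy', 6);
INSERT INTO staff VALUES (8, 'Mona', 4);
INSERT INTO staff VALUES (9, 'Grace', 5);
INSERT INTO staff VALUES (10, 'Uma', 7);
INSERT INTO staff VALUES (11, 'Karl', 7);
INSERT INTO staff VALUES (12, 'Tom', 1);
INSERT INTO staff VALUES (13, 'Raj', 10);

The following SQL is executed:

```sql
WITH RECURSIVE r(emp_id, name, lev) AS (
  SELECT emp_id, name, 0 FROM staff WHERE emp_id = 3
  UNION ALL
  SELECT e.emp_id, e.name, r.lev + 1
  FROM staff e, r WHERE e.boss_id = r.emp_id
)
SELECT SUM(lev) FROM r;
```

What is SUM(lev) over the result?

16

Base: emp_id=3 (Heidi) at lev 0.
Iteration 1: rows with boss_id in {3} -> Zane (id 5, lev 1), Xena (id 6, lev 1).
Iteration 2: rows with boss_id in {5,6} -> Judy (id 7, lev 2), Grace (id 9, lev 2).
Iteration 3: rows with boss_id in {7,9} -> Uma (id 10, lev 3), Karl (id 11, lev 3).
Iteration 4: rows with boss_id in {10,11} -> Raj (id 13, lev 4).
Iteration 5: no rows with boss_id in {13}; recursion stops.
SUM(lev) = 0 + 1 + 1 + 2 + 2 + 3 + 3 + 4 = 16.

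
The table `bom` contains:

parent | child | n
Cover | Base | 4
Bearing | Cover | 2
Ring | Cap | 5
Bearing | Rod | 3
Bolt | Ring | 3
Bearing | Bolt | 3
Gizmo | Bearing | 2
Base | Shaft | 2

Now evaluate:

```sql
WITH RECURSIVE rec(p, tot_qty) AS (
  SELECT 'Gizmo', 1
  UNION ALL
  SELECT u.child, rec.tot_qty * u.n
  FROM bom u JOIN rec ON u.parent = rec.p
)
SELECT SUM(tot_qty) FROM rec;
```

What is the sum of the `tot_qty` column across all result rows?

Base: (Gizmo, tot_qty=1).
Iteration 1: components of {Gizmo} -> Bearing = 1*2 = 2.
Iteration 2: components of {Bearing} -> Bolt = 2*3 = 6, Cover = 2*2 = 4, Rod = 2*3 = 6.
Iteration 3: components of {Bolt,Cover,Rod} -> Base = 4*4 = 16, Ring = 6*3 = 18.
Iteration 4: components of {Base,Ring} -> Cap = 18*5 = 90, Shaft = 16*2 = 32.
Iteration 5: no further components; recursion stops.
SUM(tot_qty) = 1 + 2 + 6 + 4 + 6 + 18 + 16 + 90 + 32 = 175.

175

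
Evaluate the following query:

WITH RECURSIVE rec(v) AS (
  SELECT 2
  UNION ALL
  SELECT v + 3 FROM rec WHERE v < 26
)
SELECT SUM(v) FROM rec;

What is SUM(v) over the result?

Base: v=2.
Iteration 1: 2 < 26 holds -> v = 2 + 3 = 5.
Iteration 2: 5 < 26 holds -> v = 5 + 3 = 8.
Iteration 3: 8 < 26 holds -> v = 8 + 3 = 11.
Iteration 4: 11 < 26 holds -> v = 11 + 3 = 14.
Iteration 5: 14 < 26 holds -> v = 14 + 3 = 17.
Iteration 6: 17 < 26 holds -> v = 17 + 3 = 20.
Iteration 7: 20 < 26 holds -> v = 20 + 3 = 23.
Iteration 8: 23 < 26 holds -> v = 23 + 3 = 26.
Iteration 9: 26 < 26 fails; recursion stops.
SUM(v) = 2 + 5 + 8 + 11 + 14 + 17 + 20 + 23 + 26 = 126.

126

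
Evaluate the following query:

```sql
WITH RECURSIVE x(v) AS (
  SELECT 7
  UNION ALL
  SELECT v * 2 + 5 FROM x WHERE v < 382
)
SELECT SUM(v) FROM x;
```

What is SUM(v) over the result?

Base: v=7.
Iteration 1: 7 < 382 holds -> v = 7 * 2 + 5 = 19.
Iteration 2: 19 < 382 holds -> v = 19 * 2 + 5 = 43.
Iteration 3: 43 < 382 holds -> v = 43 * 2 + 5 = 91.
Iteration 4: 91 < 382 holds -> v = 91 * 2 + 5 = 187.
Iteration 5: 187 < 382 holds -> v = 187 * 2 + 5 = 379.
Iteration 6: 379 < 382 holds -> v = 379 * 2 + 5 = 763.
Iteration 7: 763 < 382 fails; recursion stops.
SUM(v) = 7 + 19 + 43 + 91 + 187 + 379 + 763 = 1489.

1489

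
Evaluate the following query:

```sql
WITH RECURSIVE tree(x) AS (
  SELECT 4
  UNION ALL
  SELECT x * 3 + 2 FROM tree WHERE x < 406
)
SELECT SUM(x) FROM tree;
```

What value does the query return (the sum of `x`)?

Base: x=4.
Iteration 1: 4 < 406 holds -> x = 4 * 3 + 2 = 14.
Iteration 2: 14 < 406 holds -> x = 14 * 3 + 2 = 44.
Iteration 3: 44 < 406 holds -> x = 44 * 3 + 2 = 134.
Iteration 4: 134 < 406 holds -> x = 134 * 3 + 2 = 404.
Iteration 5: 404 < 406 holds -> x = 404 * 3 + 2 = 1214.
Iteration 6: 1214 < 406 fails; recursion stops.
SUM(x) = 4 + 14 + 44 + 134 + 404 + 1214 = 1814.

1814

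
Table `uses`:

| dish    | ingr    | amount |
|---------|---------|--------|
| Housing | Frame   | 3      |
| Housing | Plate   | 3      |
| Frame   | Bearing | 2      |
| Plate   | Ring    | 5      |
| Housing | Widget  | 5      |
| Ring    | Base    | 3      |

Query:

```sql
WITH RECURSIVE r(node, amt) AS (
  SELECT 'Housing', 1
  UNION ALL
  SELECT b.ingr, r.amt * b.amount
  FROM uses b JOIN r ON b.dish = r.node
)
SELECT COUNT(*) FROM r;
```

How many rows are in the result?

7

Base: (Housing, amt=1).
Iteration 1: components of {Housing} -> Frame = 1*3 = 3, Plate = 1*3 = 3, Widget = 1*5 = 5.
Iteration 2: components of {Frame,Plate,Widget} -> Bearing = 3*2 = 6, Ring = 3*5 = 15.
Iteration 3: components of {Bearing,Ring} -> Base = 15*3 = 45.
Iteration 4: no further components; recursion stops.
Total rows emitted: 7.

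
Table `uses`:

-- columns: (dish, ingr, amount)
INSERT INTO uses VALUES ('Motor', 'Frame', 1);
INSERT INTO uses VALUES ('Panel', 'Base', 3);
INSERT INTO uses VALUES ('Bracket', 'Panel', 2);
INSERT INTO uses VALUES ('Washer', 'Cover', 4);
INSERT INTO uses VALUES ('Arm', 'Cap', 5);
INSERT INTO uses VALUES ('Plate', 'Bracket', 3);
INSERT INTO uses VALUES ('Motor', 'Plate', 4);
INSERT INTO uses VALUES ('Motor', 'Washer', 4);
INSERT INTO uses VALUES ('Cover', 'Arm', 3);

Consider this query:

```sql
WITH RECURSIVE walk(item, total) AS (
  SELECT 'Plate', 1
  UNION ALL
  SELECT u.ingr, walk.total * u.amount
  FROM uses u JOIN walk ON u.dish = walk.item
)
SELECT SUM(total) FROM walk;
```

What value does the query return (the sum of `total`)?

28

Base: (Plate, total=1).
Iteration 1: components of {Plate} -> Bracket = 1*3 = 3.
Iteration 2: components of {Bracket} -> Panel = 3*2 = 6.
Iteration 3: components of {Panel} -> Base = 6*3 = 18.
Iteration 4: no further components; recursion stops.
SUM(total) = 1 + 3 + 6 + 18 = 28.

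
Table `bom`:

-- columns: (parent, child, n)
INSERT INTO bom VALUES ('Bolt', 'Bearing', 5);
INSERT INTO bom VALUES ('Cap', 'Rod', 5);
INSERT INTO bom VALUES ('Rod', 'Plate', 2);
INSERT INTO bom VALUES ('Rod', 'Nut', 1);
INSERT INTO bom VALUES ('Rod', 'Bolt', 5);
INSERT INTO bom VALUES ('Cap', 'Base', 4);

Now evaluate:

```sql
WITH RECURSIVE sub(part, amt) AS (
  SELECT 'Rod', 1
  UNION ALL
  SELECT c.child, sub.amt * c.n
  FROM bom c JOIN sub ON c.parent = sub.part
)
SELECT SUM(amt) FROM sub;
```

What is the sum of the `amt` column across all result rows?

Base: (Rod, amt=1).
Iteration 1: components of {Rod} -> Bolt = 1*5 = 5, Nut = 1*1 = 1, Plate = 1*2 = 2.
Iteration 2: components of {Bolt,Nut,Plate} -> Bearing = 5*5 = 25.
Iteration 3: no further components; recursion stops.
SUM(amt) = 1 + 5 + 1 + 2 + 25 = 34.

34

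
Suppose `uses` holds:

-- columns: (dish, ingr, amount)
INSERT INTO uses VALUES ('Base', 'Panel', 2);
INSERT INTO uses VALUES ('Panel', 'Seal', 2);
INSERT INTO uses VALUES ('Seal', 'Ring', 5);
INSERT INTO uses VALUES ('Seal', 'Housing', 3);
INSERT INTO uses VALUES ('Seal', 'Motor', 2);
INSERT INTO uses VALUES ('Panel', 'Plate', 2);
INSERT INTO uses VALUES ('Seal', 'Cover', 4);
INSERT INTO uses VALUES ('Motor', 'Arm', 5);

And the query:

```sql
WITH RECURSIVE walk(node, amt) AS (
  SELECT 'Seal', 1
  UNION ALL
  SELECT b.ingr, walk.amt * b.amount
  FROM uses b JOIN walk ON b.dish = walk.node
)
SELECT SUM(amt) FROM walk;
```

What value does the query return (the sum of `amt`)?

Base: (Seal, amt=1).
Iteration 1: components of {Seal} -> Cover = 1*4 = 4, Housing = 1*3 = 3, Motor = 1*2 = 2, Ring = 1*5 = 5.
Iteration 2: components of {Cover,Housing,Motor,Ring} -> Arm = 2*5 = 10.
Iteration 3: no further components; recursion stops.
SUM(amt) = 1 + 5 + 3 + 2 + 4 + 10 = 25.

25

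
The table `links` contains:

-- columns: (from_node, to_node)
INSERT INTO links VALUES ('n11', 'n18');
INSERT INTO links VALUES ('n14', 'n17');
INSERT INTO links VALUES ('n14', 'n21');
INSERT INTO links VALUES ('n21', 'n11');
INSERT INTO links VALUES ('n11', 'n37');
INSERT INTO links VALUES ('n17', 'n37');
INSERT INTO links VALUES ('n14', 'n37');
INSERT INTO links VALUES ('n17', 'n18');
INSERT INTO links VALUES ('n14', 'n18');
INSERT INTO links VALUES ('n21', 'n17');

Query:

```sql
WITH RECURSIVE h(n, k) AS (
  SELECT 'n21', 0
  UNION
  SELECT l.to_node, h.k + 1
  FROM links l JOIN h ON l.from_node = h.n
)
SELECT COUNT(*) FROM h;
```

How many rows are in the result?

5

Base: (n21, k=0).
Iteration 1: edges from {n21} -> (n11, k=1), (n17, k=1).
Iteration 2: edges from {n11,n17} -> (n18, k=2), (n37, k=2). [UNION drops 2 duplicate row(s)]
Iteration 3: no outgoing edges from {n18,n37}; recursion stops.
Total rows emitted: 5.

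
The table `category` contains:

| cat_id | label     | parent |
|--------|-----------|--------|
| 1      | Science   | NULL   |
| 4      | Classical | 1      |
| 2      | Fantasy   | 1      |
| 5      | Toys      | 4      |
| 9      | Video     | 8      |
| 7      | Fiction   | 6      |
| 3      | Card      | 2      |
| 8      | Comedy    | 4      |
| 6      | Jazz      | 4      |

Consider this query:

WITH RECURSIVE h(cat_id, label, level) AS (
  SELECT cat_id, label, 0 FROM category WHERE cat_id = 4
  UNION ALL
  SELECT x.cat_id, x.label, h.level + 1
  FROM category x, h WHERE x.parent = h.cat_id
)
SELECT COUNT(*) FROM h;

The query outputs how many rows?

6

Base: cat_id=4 (Classical) at level 0.
Iteration 1: rows with parent in {4} -> Toys (id 5, level 1), Jazz (id 6, level 1), Comedy (id 8, level 1).
Iteration 2: rows with parent in {5,6,8} -> Fiction (id 7, level 2), Video (id 9, level 2).
Iteration 3: no rows with parent in {7,9}; recursion stops.
Total rows emitted: 6.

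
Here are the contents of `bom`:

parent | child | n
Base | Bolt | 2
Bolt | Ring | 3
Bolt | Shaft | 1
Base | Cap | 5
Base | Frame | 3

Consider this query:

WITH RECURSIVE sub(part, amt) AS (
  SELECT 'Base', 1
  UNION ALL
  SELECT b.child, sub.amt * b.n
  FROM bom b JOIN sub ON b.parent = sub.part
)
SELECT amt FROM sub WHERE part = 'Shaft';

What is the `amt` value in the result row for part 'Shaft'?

2

Base: (Base, amt=1).
Iteration 1: components of {Base} -> Bolt = 1*2 = 2, Cap = 1*5 = 5, Frame = 1*3 = 3.
Iteration 2: components of {Bolt,Cap,Frame} -> Ring = 2*3 = 6, Shaft = 2*1 = 2.
Iteration 3: no further components; recursion stops.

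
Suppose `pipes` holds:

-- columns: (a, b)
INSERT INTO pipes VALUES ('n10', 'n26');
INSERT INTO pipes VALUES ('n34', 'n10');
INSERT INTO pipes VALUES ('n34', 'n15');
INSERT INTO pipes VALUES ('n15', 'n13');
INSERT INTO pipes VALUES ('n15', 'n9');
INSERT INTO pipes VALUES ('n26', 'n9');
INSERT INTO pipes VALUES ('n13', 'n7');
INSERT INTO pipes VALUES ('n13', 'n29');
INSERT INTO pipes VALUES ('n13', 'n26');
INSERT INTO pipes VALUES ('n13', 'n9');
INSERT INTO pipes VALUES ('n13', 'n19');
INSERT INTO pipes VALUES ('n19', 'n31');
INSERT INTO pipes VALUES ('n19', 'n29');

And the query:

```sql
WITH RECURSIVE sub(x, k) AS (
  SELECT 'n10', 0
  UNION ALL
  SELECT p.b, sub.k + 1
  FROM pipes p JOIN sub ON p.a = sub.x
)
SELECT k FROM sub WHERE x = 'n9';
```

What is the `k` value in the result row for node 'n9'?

2

Base: (n10, k=0).
Iteration 1: edges from {n10} -> (n26, k=1).
Iteration 2: edges from {n26} -> (n9, k=2).
Iteration 3: no outgoing edges from {n9}; recursion stops.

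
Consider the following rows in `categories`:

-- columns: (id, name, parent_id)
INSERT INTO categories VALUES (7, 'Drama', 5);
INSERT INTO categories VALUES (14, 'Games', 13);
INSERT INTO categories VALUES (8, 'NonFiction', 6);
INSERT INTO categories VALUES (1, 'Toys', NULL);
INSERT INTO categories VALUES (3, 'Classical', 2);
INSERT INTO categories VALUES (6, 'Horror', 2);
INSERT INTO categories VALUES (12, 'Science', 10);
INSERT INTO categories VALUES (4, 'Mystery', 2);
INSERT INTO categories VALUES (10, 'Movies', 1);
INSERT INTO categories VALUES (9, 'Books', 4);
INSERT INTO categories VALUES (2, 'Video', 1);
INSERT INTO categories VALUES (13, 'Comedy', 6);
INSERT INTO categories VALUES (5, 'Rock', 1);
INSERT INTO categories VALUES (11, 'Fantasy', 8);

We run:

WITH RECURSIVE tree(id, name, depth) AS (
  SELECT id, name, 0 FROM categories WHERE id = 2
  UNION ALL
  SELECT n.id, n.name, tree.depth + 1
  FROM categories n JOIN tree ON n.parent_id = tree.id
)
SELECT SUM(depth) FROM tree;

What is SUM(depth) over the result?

Base: id=2 (Video) at depth 0.
Iteration 1: rows with parent_id in {2} -> Classical (id 3, depth 1), Mystery (id 4, depth 1), Horror (id 6, depth 1).
Iteration 2: rows with parent_id in {3,4,6} -> NonFiction (id 8, depth 2), Books (id 9, depth 2), Comedy (id 13, depth 2).
Iteration 3: rows with parent_id in {8,9,13} -> Fantasy (id 11, depth 3), Games (id 14, depth 3).
Iteration 4: no rows with parent_id in {11,14}; recursion stops.
SUM(depth) = 0 + 1 + 1 + 1 + 2 + 2 + 2 + 3 + 3 = 15.

15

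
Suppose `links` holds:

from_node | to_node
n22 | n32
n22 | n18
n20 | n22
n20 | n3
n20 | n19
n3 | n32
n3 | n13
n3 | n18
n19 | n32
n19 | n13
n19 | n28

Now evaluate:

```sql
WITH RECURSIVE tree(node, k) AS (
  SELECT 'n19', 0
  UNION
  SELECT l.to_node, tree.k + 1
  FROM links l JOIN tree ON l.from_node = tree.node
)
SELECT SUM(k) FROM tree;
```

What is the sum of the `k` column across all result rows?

3

Base: (n19, k=0).
Iteration 1: edges from {n19} -> (n13, k=1), (n28, k=1), (n32, k=1).
Iteration 2: no outgoing edges from {n13,n28,n32}; recursion stops.
SUM(k) = 0 + 1 + 1 + 1 = 3.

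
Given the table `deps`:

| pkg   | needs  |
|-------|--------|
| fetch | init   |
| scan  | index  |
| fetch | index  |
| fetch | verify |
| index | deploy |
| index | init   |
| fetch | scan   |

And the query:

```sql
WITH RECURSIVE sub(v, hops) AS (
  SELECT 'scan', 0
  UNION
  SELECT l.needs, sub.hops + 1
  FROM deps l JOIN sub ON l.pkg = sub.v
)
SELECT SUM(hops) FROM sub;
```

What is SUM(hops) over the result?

5

Base: (scan, hops=0).
Iteration 1: edges from {scan} -> (index, hops=1).
Iteration 2: edges from {index} -> (deploy, hops=2), (init, hops=2).
Iteration 3: no outgoing edges from {deploy,init}; recursion stops.
SUM(hops) = 0 + 1 + 2 + 2 = 5.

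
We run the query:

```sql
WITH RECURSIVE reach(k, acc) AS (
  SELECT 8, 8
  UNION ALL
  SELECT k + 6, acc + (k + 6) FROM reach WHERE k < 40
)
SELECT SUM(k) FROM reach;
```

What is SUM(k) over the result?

Base: k=8, acc=8.
Iteration 1: 8 < 40 holds -> k = 8 + 6 = 14, acc = 8 + 14 = 22.
Iteration 2: 14 < 40 holds -> k = 14 + 6 = 20, acc = 22 + 20 = 42.
Iteration 3: 20 < 40 holds -> k = 20 + 6 = 26, acc = 42 + 26 = 68.
Iteration 4: 26 < 40 holds -> k = 26 + 6 = 32, acc = 68 + 32 = 100.
Iteration 5: 32 < 40 holds -> k = 32 + 6 = 38, acc = 100 + 38 = 138.
Iteration 6: 38 < 40 holds -> k = 38 + 6 = 44, acc = 138 + 44 = 182.
Iteration 7: 44 < 40 fails; recursion stops.
SUM(k) = 8 + 14 + 20 + 26 + 32 + 38 + 44 = 182.

182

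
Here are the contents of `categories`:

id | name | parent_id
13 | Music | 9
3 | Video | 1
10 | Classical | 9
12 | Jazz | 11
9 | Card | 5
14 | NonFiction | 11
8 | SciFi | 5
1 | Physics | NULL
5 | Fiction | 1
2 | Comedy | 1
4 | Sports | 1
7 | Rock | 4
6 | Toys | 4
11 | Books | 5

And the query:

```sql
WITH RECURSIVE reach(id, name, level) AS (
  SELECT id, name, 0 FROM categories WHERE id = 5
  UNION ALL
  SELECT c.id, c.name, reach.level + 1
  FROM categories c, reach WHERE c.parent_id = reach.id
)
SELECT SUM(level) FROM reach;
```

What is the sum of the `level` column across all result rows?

11

Base: id=5 (Fiction) at level 0.
Iteration 1: rows with parent_id in {5} -> SciFi (id 8, level 1), Card (id 9, level 1), Books (id 11, level 1).
Iteration 2: rows with parent_id in {8,9,11} -> Classical (id 10, level 2), Jazz (id 12, level 2), Music (id 13, level 2), NonFiction (id 14, level 2).
Iteration 3: no rows with parent_id in {10,12,13,14}; recursion stops.
SUM(level) = 0 + 1 + 1 + 1 + 2 + 2 + 2 + 2 = 11.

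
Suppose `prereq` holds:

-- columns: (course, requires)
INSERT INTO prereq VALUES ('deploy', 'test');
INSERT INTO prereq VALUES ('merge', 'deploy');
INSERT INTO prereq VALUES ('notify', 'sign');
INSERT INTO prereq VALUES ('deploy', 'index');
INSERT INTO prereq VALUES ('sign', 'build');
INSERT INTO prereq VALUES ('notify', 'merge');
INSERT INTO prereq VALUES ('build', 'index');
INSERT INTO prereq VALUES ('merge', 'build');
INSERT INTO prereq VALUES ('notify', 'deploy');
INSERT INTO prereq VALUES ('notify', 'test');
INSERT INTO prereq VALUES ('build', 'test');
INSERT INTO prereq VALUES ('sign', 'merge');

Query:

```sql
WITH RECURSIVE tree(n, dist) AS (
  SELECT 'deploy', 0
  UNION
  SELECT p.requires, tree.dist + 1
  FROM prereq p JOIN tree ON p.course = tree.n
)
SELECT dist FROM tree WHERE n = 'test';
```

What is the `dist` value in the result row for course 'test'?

Base: (deploy, dist=0).
Iteration 1: edges from {deploy} -> (index, dist=1), (test, dist=1).
Iteration 2: no outgoing edges from {index,test}; recursion stops.

1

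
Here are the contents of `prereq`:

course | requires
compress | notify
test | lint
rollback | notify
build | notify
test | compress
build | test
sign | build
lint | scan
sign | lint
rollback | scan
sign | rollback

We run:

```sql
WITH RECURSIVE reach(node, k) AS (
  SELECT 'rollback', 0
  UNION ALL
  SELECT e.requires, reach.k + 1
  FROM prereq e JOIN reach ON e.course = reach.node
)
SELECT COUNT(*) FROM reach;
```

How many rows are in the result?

3

Base: (rollback, k=0).
Iteration 1: edges from {rollback} -> (notify, k=1), (scan, k=1).
Iteration 2: no outgoing edges from {notify,scan}; recursion stops.
Total rows emitted: 3.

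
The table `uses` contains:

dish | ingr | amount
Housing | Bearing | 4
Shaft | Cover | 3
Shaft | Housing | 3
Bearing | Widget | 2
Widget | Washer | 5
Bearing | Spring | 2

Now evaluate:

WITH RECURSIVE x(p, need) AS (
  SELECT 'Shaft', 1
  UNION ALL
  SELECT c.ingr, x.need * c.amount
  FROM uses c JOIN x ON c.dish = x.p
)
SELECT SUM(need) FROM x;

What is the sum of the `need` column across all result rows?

Base: (Shaft, need=1).
Iteration 1: components of {Shaft} -> Cover = 1*3 = 3, Housing = 1*3 = 3.
Iteration 2: components of {Cover,Housing} -> Bearing = 3*4 = 12.
Iteration 3: components of {Bearing} -> Spring = 12*2 = 24, Widget = 12*2 = 24.
Iteration 4: components of {Spring,Widget} -> Washer = 24*5 = 120.
Iteration 5: no further components; recursion stops.
SUM(need) = 1 + 3 + 3 + 12 + 24 + 24 + 120 = 187.

187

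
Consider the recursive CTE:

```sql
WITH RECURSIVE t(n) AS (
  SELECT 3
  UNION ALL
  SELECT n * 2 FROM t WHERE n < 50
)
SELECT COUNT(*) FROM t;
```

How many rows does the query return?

Base: n=3.
Iteration 1: 3 < 50 holds -> n = 3 * 2 = 6.
Iteration 2: 6 < 50 holds -> n = 6 * 2 = 12.
Iteration 3: 12 < 50 holds -> n = 12 * 2 = 24.
Iteration 4: 24 < 50 holds -> n = 24 * 2 = 48.
Iteration 5: 48 < 50 holds -> n = 48 * 2 = 96.
Iteration 6: 96 < 50 fails; recursion stops.
Total rows emitted: 6.

6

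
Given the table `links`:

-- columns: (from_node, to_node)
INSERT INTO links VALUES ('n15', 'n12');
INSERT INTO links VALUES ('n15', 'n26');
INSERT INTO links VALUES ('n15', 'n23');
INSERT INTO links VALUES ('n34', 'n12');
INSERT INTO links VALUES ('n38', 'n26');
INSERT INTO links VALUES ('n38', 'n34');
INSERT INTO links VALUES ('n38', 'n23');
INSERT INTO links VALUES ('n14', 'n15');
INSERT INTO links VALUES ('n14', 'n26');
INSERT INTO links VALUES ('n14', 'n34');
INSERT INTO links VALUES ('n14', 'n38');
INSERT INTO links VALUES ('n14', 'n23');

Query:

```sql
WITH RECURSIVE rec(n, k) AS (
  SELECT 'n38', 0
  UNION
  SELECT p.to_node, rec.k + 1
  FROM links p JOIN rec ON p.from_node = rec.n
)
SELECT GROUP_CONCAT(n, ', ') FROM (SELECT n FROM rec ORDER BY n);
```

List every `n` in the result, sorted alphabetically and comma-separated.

n12, n23, n26, n34, n38

Base: (n38, k=0).
Iteration 1: edges from {n38} -> (n23, k=1), (n26, k=1), (n34, k=1).
Iteration 2: edges from {n23,n26,n34} -> (n12, k=2).
Iteration 3: no outgoing edges from {n12}; recursion stops.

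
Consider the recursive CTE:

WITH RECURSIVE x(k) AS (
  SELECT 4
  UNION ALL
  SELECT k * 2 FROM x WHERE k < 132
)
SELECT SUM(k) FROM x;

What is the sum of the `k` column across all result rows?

Base: k=4.
Iteration 1: 4 < 132 holds -> k = 4 * 2 = 8.
Iteration 2: 8 < 132 holds -> k = 8 * 2 = 16.
Iteration 3: 16 < 132 holds -> k = 16 * 2 = 32.
Iteration 4: 32 < 132 holds -> k = 32 * 2 = 64.
Iteration 5: 64 < 132 holds -> k = 64 * 2 = 128.
Iteration 6: 128 < 132 holds -> k = 128 * 2 = 256.
Iteration 7: 256 < 132 fails; recursion stops.
SUM(k) = 4 + 8 + 16 + 32 + 64 + 128 + 256 = 508.

508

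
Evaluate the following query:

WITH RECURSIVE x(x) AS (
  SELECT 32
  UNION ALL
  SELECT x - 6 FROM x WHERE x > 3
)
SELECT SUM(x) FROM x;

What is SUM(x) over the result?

Base: x=32.
Iteration 1: 32 > 3 holds -> x = 32 - 6 = 26.
Iteration 2: 26 > 3 holds -> x = 26 - 6 = 20.
Iteration 3: 20 > 3 holds -> x = 20 - 6 = 14.
Iteration 4: 14 > 3 holds -> x = 14 - 6 = 8.
Iteration 5: 8 > 3 holds -> x = 8 - 6 = 2.
Iteration 6: 2 > 3 fails; recursion stops.
SUM(x) = 32 + 26 + 20 + 14 + 8 + 2 = 102.

102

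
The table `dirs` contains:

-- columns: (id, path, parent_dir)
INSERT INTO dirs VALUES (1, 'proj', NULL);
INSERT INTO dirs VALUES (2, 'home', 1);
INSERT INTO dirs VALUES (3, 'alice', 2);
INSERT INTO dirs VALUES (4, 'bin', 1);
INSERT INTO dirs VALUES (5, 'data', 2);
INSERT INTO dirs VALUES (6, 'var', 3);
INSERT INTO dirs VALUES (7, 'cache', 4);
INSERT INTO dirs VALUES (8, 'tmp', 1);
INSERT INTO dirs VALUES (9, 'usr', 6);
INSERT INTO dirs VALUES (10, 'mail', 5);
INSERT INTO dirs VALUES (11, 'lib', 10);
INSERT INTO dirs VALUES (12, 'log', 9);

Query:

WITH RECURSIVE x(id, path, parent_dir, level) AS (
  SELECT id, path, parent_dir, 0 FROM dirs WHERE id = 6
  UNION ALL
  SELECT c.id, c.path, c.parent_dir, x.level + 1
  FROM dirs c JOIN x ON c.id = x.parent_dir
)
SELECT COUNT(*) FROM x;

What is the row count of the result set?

4

Base: id=6 (var), parent_dir=3, level 0.
Iteration 1: join on id=3 -> alice (id 3, parent_dir=2, level 1).
Iteration 2: join on id=2 -> home (id 2, parent_dir=1, level 2).
Iteration 3: join on id=1 -> proj (id 1, parent_dir=NULL, level 3).
Iteration 4: parent_dir is NULL; no match; recursion stops.
Total rows emitted: 4.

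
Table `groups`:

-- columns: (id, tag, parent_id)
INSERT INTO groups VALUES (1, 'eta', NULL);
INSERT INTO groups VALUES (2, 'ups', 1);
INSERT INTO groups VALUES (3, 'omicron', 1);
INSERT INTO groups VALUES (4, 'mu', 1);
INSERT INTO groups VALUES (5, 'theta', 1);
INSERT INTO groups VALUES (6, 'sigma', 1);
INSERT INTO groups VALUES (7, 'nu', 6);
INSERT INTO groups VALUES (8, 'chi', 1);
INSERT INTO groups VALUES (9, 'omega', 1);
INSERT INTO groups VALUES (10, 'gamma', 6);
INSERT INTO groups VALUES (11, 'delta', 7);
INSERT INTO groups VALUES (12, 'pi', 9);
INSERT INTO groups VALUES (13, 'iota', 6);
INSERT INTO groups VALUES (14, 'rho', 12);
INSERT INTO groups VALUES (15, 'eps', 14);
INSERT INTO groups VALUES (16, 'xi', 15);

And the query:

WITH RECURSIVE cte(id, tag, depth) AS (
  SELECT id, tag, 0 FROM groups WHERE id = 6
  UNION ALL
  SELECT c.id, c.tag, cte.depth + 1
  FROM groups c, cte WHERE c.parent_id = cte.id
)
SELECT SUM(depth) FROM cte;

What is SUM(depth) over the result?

Base: id=6 (sigma) at depth 0.
Iteration 1: rows with parent_id in {6} -> nu (id 7, depth 1), gamma (id 10, depth 1), iota (id 13, depth 1).
Iteration 2: rows with parent_id in {7,10,13} -> delta (id 11, depth 2).
Iteration 3: no rows with parent_id in {11}; recursion stops.
SUM(depth) = 0 + 1 + 1 + 1 + 2 = 5.

5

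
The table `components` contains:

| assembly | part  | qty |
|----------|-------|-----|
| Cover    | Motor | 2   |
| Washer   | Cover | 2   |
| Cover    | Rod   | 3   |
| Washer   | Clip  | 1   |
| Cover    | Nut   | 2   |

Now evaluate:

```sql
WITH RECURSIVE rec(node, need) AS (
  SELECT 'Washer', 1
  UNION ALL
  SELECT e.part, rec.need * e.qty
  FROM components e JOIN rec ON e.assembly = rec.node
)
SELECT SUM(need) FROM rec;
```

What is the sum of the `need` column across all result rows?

Base: (Washer, need=1).
Iteration 1: components of {Washer} -> Clip = 1*1 = 1, Cover = 1*2 = 2.
Iteration 2: components of {Clip,Cover} -> Motor = 2*2 = 4, Nut = 2*2 = 4, Rod = 2*3 = 6.
Iteration 3: no further components; recursion stops.
SUM(need) = 1 + 1 + 2 + 6 + 4 + 4 = 18.

18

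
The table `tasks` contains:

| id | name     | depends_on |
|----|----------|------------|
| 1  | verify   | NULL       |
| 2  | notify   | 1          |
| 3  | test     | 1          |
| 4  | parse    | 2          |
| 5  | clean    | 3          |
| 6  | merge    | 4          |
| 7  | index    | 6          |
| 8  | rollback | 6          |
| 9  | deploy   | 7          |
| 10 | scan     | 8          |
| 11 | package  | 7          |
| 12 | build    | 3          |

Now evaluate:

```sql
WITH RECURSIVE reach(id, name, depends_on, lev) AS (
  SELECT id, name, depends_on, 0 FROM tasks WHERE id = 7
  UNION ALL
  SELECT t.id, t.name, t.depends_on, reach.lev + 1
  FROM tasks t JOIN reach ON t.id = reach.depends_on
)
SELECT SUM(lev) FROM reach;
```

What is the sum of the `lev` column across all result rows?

Base: id=7 (index), depends_on=6, lev 0.
Iteration 1: join on id=6 -> merge (id 6, depends_on=4, lev 1).
Iteration 2: join on id=4 -> parse (id 4, depends_on=2, lev 2).
Iteration 3: join on id=2 -> notify (id 2, depends_on=1, lev 3).
Iteration 4: join on id=1 -> verify (id 1, depends_on=NULL, lev 4).
Iteration 5: depends_on is NULL; no match; recursion stops.
SUM(lev) = 0 + 1 + 2 + 3 + 4 = 10.

10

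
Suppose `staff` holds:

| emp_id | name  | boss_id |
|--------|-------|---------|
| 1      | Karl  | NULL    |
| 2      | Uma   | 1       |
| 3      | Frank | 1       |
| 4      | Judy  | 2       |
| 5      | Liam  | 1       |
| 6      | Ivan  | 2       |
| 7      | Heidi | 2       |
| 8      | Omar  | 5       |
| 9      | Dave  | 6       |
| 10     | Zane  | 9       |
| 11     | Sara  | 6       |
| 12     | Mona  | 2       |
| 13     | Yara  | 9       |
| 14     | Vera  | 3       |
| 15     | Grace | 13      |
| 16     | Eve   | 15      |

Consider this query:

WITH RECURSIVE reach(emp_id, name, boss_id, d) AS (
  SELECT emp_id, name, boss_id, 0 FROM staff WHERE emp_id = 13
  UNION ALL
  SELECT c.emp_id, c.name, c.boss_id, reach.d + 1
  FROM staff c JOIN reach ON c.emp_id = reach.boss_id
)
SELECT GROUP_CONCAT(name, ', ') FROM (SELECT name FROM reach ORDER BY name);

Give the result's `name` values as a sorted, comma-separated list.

Dave, Ivan, Karl, Uma, Yara

Base: emp_id=13 (Yara), boss_id=9, d 0.
Iteration 1: join on emp_id=9 -> Dave (id 9, boss_id=6, d 1).
Iteration 2: join on emp_id=6 -> Ivan (id 6, boss_id=2, d 2).
Iteration 3: join on emp_id=2 -> Uma (id 2, boss_id=1, d 3).
Iteration 4: join on emp_id=1 -> Karl (id 1, boss_id=NULL, d 4).
Iteration 5: boss_id is NULL; no match; recursion stops.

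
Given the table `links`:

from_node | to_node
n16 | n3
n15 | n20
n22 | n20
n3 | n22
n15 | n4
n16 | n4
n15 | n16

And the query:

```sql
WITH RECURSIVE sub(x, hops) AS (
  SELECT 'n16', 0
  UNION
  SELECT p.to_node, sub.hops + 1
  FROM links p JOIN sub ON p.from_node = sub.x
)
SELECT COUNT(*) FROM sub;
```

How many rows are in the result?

5

Base: (n16, hops=0).
Iteration 1: edges from {n16} -> (n3, hops=1), (n4, hops=1).
Iteration 2: edges from {n3,n4} -> (n22, hops=2).
Iteration 3: edges from {n22} -> (n20, hops=3).
Iteration 4: no outgoing edges from {n20}; recursion stops.
Total rows emitted: 5.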